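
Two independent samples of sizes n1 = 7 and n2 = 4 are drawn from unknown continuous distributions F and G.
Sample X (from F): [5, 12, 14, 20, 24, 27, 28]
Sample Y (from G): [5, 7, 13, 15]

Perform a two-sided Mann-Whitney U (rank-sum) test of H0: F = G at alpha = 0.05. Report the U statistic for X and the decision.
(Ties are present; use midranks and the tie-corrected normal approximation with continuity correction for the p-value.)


Step 1: Combine and sort all 11 observations; assign midranks.
sorted (value, group): (5,X), (5,Y), (7,Y), (12,X), (13,Y), (14,X), (15,Y), (20,X), (24,X), (27,X), (28,X)
ranks: 5->1.5, 5->1.5, 7->3, 12->4, 13->5, 14->6, 15->7, 20->8, 24->9, 27->10, 28->11
Step 2: Rank sum for X: R1 = 1.5 + 4 + 6 + 8 + 9 + 10 + 11 = 49.5.
Step 3: U_X = R1 - n1(n1+1)/2 = 49.5 - 7*8/2 = 49.5 - 28 = 21.5.
       U_Y = n1*n2 - U_X = 28 - 21.5 = 6.5.
Step 4: Ties are present, so use the tie-corrected normal approximation (with continuity correction) for the p-value.
Step 5: p-value = 0.184875; compare to alpha = 0.05. fail to reject H0.

U_X = 21.5, p = 0.184875, fail to reject H0 at alpha = 0.05.


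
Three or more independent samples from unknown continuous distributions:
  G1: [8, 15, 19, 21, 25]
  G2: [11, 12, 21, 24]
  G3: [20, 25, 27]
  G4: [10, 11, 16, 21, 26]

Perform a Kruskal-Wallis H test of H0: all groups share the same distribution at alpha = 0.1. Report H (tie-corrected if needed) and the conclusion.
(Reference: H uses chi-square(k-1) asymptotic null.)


Step 1: Combine all N = 17 observations and assign midranks.
sorted (value, group, rank): (8,G1,1), (10,G4,2), (11,G2,3.5), (11,G4,3.5), (12,G2,5), (15,G1,6), (16,G4,7), (19,G1,8), (20,G3,9), (21,G1,11), (21,G2,11), (21,G4,11), (24,G2,13), (25,G1,14.5), (25,G3,14.5), (26,G4,16), (27,G3,17)
Step 2: Sum ranks within each group.
R_1 = 40.5 (n_1 = 5)
R_2 = 32.5 (n_2 = 4)
R_3 = 40.5 (n_3 = 3)
R_4 = 39.5 (n_4 = 5)
Step 3: H = 12/(N(N+1)) * sum(R_i^2/n_i) - 3(N+1)
     = 12/(17*18) * (40.5^2/5 + 32.5^2/4 + 40.5^2/3 + 39.5^2/5) - 3*18
     = 0.039216 * 1450.91 - 54
     = 2.898529.
Step 4: Ties present; correction factor C = 1 - 36/(17^3 - 17) = 0.992647. Corrected H = 2.898529 / 0.992647 = 2.920000.
Step 5: Under H0, H ~ chi^2(3); p-value = 0.404125.
Step 6: alpha = 0.1. fail to reject H0.

H = 2.9200, df = 3, p = 0.404125, fail to reject H0.


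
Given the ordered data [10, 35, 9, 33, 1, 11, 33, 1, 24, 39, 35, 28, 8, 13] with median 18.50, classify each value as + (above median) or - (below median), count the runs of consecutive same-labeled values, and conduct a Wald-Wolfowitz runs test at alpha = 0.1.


Step 1: Compute median = 18.50; label A = above, B = below.
Labels in order: BABABBABAAAABB  (n_A = 7, n_B = 7)
Step 2: Count runs R = 9.
Step 3: Under H0 (random ordering), E[R] = 2*n_A*n_B/(n_A+n_B) + 1 = 2*7*7/14 + 1 = 8.0000.
        Var[R] = 2*n_A*n_B*(2*n_A*n_B - n_A - n_B) / ((n_A+n_B)^2 * (n_A+n_B-1)) = 8232/2548 = 3.2308.
        SD[R] = 1.7974.
Step 4: Continuity-corrected z = (R - 0.5 - E[R]) / SD[R] = (9 - 0.5 - 8.0000) / 1.7974 = 0.2782.
Step 5: Two-sided p-value via normal approximation = 2*(1 - Phi(|z|)) = 0.780879.
Step 6: alpha = 0.1. fail to reject H0.

R = 9, z = 0.2782, p = 0.780879, fail to reject H0.


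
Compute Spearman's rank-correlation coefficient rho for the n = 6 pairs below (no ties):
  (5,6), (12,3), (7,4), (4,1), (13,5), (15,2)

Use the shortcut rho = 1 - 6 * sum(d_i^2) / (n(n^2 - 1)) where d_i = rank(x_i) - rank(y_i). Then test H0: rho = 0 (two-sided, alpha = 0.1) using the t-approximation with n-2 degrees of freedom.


Step 1: Rank x and y separately (midranks; no ties here).
rank(x): 5->2, 12->4, 7->3, 4->1, 13->5, 15->6
rank(y): 6->6, 3->3, 4->4, 1->1, 5->5, 2->2
Step 2: d_i = R_x(i) - R_y(i); compute d_i^2.
  (2-6)^2=16, (4-3)^2=1, (3-4)^2=1, (1-1)^2=0, (5-5)^2=0, (6-2)^2=16
sum(d^2) = 34.
Step 3: rho = 1 - 6*34 / (6*(6^2 - 1)) = 1 - 204/210 = 0.028571.
Step 4: Under H0, t = rho * sqrt((n-2)/(1-rho^2)) = 0.0572 ~ t(4).
Step 5: Two-sided p-value from the t-distribution with 4 df = 0.957155.
Step 6: alpha = 0.1. fail to reject H0.

rho = 0.0286, p = 0.957155, fail to reject H0 at alpha = 0.1.


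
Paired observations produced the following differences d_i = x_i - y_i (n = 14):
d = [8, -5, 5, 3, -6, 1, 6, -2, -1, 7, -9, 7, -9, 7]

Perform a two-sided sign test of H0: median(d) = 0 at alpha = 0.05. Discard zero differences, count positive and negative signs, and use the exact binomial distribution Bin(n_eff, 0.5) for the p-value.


Step 1: Discard zero differences. Original n = 14; n_eff = number of nonzero differences = 14.
Nonzero differences (with sign): +8, -5, +5, +3, -6, +1, +6, -2, -1, +7, -9, +7, -9, +7
Step 2: Count signs: positive = 8, negative = 6.
Step 3: Under H0: P(positive) = 0.5, so the number of positives S ~ Bin(14, 0.5).
Step 4: Two-sided exact p-value = sum of Bin(14,0.5) probabilities at or below the observed probability = 0.790527.
Step 5: alpha = 0.05. fail to reject H0.

n_eff = 14, pos = 8, neg = 6, p = 0.790527, fail to reject H0.


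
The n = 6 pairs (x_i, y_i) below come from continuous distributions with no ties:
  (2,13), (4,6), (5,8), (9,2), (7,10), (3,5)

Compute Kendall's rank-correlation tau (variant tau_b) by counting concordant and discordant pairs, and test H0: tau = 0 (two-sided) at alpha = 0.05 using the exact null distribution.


Step 1: Enumerate the 15 unordered pairs (i,j) with i<j and classify each by sign(x_j-x_i) * sign(y_j-y_i).
  (1,2):dx=+2,dy=-7->D; (1,3):dx=+3,dy=-5->D; (1,4):dx=+7,dy=-11->D; (1,5):dx=+5,dy=-3->D
  (1,6):dx=+1,dy=-8->D; (2,3):dx=+1,dy=+2->C; (2,4):dx=+5,dy=-4->D; (2,5):dx=+3,dy=+4->C
  (2,6):dx=-1,dy=-1->C; (3,4):dx=+4,dy=-6->D; (3,5):dx=+2,dy=+2->C; (3,6):dx=-2,dy=-3->C
  (4,5):dx=-2,dy=+8->D; (4,6):dx=-6,dy=+3->D; (5,6):dx=-4,dy=-5->C
Step 2: C = 6, D = 9, total pairs = 15.
Step 3: tau = (C - D)/(n(n-1)/2) = (6 - 9)/15 = -0.200000.
Step 4: Exact two-sided p-value (enumerate n! = 720 permutations of y under H0): p = 0.719444.
Step 5: alpha = 0.05. fail to reject H0.

tau_b = -0.2000 (C=6, D=9), p = 0.719444, fail to reject H0.


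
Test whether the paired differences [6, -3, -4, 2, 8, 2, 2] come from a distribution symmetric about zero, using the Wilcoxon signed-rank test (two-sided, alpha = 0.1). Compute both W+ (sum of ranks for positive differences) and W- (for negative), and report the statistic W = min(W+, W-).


Step 1: Drop any zero differences (none here) and take |d_i|.
|d| = [6, 3, 4, 2, 8, 2, 2]
Step 2: Midrank |d_i| (ties get averaged ranks).
ranks: |6|->6, |3|->4, |4|->5, |2|->2, |8|->7, |2|->2, |2|->2
Step 3: Attach original signs; sum ranks with positive sign and with negative sign.
W+ = 6 + 2 + 7 + 2 + 2 = 19
W- = 4 + 5 = 9
(Check: W+ + W- = 28 should equal n(n+1)/2 = 28.)
Step 4: Test statistic W = min(W+, W-) = 9.
Step 5: Ties in |d|, so use the tie-corrected normal approximation.
        E[W] = n(n+1)/4 = 7*8/4 = 14.
        Tie groups: |d|=2 (t=3); sum(t^3 - t) = 24.
        Var[W] = n(n+1)(2n+1)/24 - sum(t^3-t)/48 = 840/24 - 24/48 = 34.5.
        z = (W - E[W]) / sqrt(Var[W]) = (9 - 14) / 5.8737 = -0.8513.
        Two-sided p = 2*Phi(z) = 0.394627.
Step 6: alpha = 0.1. fail to reject H0.

W+ = 19, W- = 9, W = min = 9, p = 0.394627, fail to reject H0.


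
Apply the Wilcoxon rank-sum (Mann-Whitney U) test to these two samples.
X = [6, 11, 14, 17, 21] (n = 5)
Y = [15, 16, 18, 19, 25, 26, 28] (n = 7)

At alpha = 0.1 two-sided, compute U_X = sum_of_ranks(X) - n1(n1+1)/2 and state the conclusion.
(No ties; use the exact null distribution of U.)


Step 1: Combine and sort all 12 observations; assign midranks.
sorted (value, group): (6,X), (11,X), (14,X), (15,Y), (16,Y), (17,X), (18,Y), (19,Y), (21,X), (25,Y), (26,Y), (28,Y)
ranks: 6->1, 11->2, 14->3, 15->4, 16->5, 17->6, 18->7, 19->8, 21->9, 25->10, 26->11, 28->12
Step 2: Rank sum for X: R1 = 1 + 2 + 3 + 6 + 9 = 21.
Step 3: U_X = R1 - n1(n1+1)/2 = 21 - 5*6/2 = 21 - 15 = 6.
       U_Y = n1*n2 - U_X = 35 - 6 = 29.
Step 4: No ties, so the exact null distribution of U (based on enumerating the C(12,5) = 792 equally likely rank assignments) gives the two-sided p-value.
Step 5: p-value = 0.073232; compare to alpha = 0.1. reject H0.

U_X = 6, p = 0.073232, reject H0 at alpha = 0.1.


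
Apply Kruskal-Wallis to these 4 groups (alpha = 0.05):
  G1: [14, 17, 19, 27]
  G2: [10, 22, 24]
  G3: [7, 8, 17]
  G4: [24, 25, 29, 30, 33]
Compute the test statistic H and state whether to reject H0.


Step 1: Combine all N = 15 observations and assign midranks.
sorted (value, group, rank): (7,G3,1), (8,G3,2), (10,G2,3), (14,G1,4), (17,G1,5.5), (17,G3,5.5), (19,G1,7), (22,G2,8), (24,G2,9.5), (24,G4,9.5), (25,G4,11), (27,G1,12), (29,G4,13), (30,G4,14), (33,G4,15)
Step 2: Sum ranks within each group.
R_1 = 28.5 (n_1 = 4)
R_2 = 20.5 (n_2 = 3)
R_3 = 8.5 (n_3 = 3)
R_4 = 62.5 (n_4 = 5)
Step 3: H = 12/(N(N+1)) * sum(R_i^2/n_i) - 3(N+1)
     = 12/(15*16) * (28.5^2/4 + 20.5^2/3 + 8.5^2/3 + 62.5^2/5) - 3*16
     = 0.050000 * 1148.48 - 48
     = 9.423958.
Step 4: Ties present; correction factor C = 1 - 12/(15^3 - 15) = 0.996429. Corrected H = 9.423958 / 0.996429 = 9.457736.
Step 5: Under H0, H ~ chi^2(3); p-value = 0.023785.
Step 6: alpha = 0.05. reject H0.

H = 9.4577, df = 3, p = 0.023785, reject H0.


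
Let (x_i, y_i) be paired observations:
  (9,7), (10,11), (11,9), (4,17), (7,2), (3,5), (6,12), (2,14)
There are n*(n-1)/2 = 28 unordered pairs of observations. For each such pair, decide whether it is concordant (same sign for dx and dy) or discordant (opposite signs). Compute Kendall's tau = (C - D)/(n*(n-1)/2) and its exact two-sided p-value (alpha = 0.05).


Step 1: Enumerate the 28 unordered pairs (i,j) with i<j and classify each by sign(x_j-x_i) * sign(y_j-y_i).
  (1,2):dx=+1,dy=+4->C; (1,3):dx=+2,dy=+2->C; (1,4):dx=-5,dy=+10->D; (1,5):dx=-2,dy=-5->C
  (1,6):dx=-6,dy=-2->C; (1,7):dx=-3,dy=+5->D; (1,8):dx=-7,dy=+7->D; (2,3):dx=+1,dy=-2->D
  (2,4):dx=-6,dy=+6->D; (2,5):dx=-3,dy=-9->C; (2,6):dx=-7,dy=-6->C; (2,7):dx=-4,dy=+1->D
  (2,8):dx=-8,dy=+3->D; (3,4):dx=-7,dy=+8->D; (3,5):dx=-4,dy=-7->C; (3,6):dx=-8,dy=-4->C
  (3,7):dx=-5,dy=+3->D; (3,8):dx=-9,dy=+5->D; (4,5):dx=+3,dy=-15->D; (4,6):dx=-1,dy=-12->C
  (4,7):dx=+2,dy=-5->D; (4,8):dx=-2,dy=-3->C; (5,6):dx=-4,dy=+3->D; (5,7):dx=-1,dy=+10->D
  (5,8):dx=-5,dy=+12->D; (6,7):dx=+3,dy=+7->C; (6,8):dx=-1,dy=+9->D; (7,8):dx=-4,dy=+2->D
Step 2: C = 11, D = 17, total pairs = 28.
Step 3: tau = (C - D)/(n(n-1)/2) = (11 - 17)/28 = -0.214286.
Step 4: Exact two-sided p-value (enumerate n! = 40320 permutations of y under H0): p = 0.548413.
Step 5: alpha = 0.05. fail to reject H0.

tau_b = -0.2143 (C=11, D=17), p = 0.548413, fail to reject H0.


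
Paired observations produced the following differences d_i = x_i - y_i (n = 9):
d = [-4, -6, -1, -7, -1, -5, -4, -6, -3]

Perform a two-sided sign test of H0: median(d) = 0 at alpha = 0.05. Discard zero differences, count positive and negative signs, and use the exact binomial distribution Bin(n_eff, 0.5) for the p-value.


Step 1: Discard zero differences. Original n = 9; n_eff = number of nonzero differences = 9.
Nonzero differences (with sign): -4, -6, -1, -7, -1, -5, -4, -6, -3
Step 2: Count signs: positive = 0, negative = 9.
Step 3: Under H0: P(positive) = 0.5, so the number of positives S ~ Bin(9, 0.5).
Step 4: Two-sided exact p-value = sum of Bin(9,0.5) probabilities at or below the observed probability = 0.003906.
Step 5: alpha = 0.05. reject H0.

n_eff = 9, pos = 0, neg = 9, p = 0.003906, reject H0.


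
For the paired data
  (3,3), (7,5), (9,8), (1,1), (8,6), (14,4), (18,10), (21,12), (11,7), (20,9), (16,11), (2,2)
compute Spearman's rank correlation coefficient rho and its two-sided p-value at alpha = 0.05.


Step 1: Rank x and y separately (midranks; no ties here).
rank(x): 3->3, 7->4, 9->6, 1->1, 8->5, 14->8, 18->10, 21->12, 11->7, 20->11, 16->9, 2->2
rank(y): 3->3, 5->5, 8->8, 1->1, 6->6, 4->4, 10->10, 12->12, 7->7, 9->9, 11->11, 2->2
Step 2: d_i = R_x(i) - R_y(i); compute d_i^2.
  (3-3)^2=0, (4-5)^2=1, (6-8)^2=4, (1-1)^2=0, (5-6)^2=1, (8-4)^2=16, (10-10)^2=0, (12-12)^2=0, (7-7)^2=0, (11-9)^2=4, (9-11)^2=4, (2-2)^2=0
sum(d^2) = 30.
Step 3: rho = 1 - 6*30 / (12*(12^2 - 1)) = 1 - 180/1716 = 0.895105.
Step 4: Under H0, t = rho * sqrt((n-2)/(1-rho^2)) = 6.3486 ~ t(10).
Step 5: Two-sided p-value from the t-distribution with 10 df = 0.000084.
Step 6: alpha = 0.05. reject H0.

rho = 0.8951, p = 0.000084, reject H0 at alpha = 0.05.


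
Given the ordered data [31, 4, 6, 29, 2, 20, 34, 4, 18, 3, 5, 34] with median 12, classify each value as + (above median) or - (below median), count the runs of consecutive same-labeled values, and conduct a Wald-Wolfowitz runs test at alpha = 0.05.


Step 1: Compute median = 12; label A = above, B = below.
Labels in order: ABBABAABABBA  (n_A = 6, n_B = 6)
Step 2: Count runs R = 9.
Step 3: Under H0 (random ordering), E[R] = 2*n_A*n_B/(n_A+n_B) + 1 = 2*6*6/12 + 1 = 7.0000.
        Var[R] = 2*n_A*n_B*(2*n_A*n_B - n_A - n_B) / ((n_A+n_B)^2 * (n_A+n_B-1)) = 4320/1584 = 2.7273.
        SD[R] = 1.6514.
Step 4: Continuity-corrected z = (R - 0.5 - E[R]) / SD[R] = (9 - 0.5 - 7.0000) / 1.6514 = 0.9083.
Step 5: Two-sided p-value via normal approximation = 2*(1 - Phi(|z|)) = 0.363722.
Step 6: alpha = 0.05. fail to reject H0.

R = 9, z = 0.9083, p = 0.363722, fail to reject H0.


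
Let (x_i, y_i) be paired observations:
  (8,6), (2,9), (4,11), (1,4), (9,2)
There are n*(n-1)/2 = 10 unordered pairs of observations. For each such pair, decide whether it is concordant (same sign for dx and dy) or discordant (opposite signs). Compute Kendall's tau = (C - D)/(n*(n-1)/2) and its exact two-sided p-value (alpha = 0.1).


Step 1: Enumerate the 10 unordered pairs (i,j) with i<j and classify each by sign(x_j-x_i) * sign(y_j-y_i).
  (1,2):dx=-6,dy=+3->D; (1,3):dx=-4,dy=+5->D; (1,4):dx=-7,dy=-2->C; (1,5):dx=+1,dy=-4->D
  (2,3):dx=+2,dy=+2->C; (2,4):dx=-1,dy=-5->C; (2,5):dx=+7,dy=-7->D; (3,4):dx=-3,dy=-7->C
  (3,5):dx=+5,dy=-9->D; (4,5):dx=+8,dy=-2->D
Step 2: C = 4, D = 6, total pairs = 10.
Step 3: tau = (C - D)/(n(n-1)/2) = (4 - 6)/10 = -0.200000.
Step 4: Exact two-sided p-value (enumerate n! = 120 permutations of y under H0): p = 0.816667.
Step 5: alpha = 0.1. fail to reject H0.

tau_b = -0.2000 (C=4, D=6), p = 0.816667, fail to reject H0.


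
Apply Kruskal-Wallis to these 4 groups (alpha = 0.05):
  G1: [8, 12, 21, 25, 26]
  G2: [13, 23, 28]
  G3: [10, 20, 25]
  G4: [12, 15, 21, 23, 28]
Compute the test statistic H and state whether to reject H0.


Step 1: Combine all N = 16 observations and assign midranks.
sorted (value, group, rank): (8,G1,1), (10,G3,2), (12,G1,3.5), (12,G4,3.5), (13,G2,5), (15,G4,6), (20,G3,7), (21,G1,8.5), (21,G4,8.5), (23,G2,10.5), (23,G4,10.5), (25,G1,12.5), (25,G3,12.5), (26,G1,14), (28,G2,15.5), (28,G4,15.5)
Step 2: Sum ranks within each group.
R_1 = 39.5 (n_1 = 5)
R_2 = 31 (n_2 = 3)
R_3 = 21.5 (n_3 = 3)
R_4 = 44 (n_4 = 5)
Step 3: H = 12/(N(N+1)) * sum(R_i^2/n_i) - 3(N+1)
     = 12/(16*17) * (39.5^2/5 + 31^2/3 + 21.5^2/3 + 44^2/5) - 3*17
     = 0.044118 * 1173.67 - 51
     = 0.779412.
Step 4: Ties present; correction factor C = 1 - 30/(16^3 - 16) = 0.992647. Corrected H = 0.779412 / 0.992647 = 0.785185.
Step 5: Under H0, H ~ chi^2(3); p-value = 0.853007.
Step 6: alpha = 0.05. fail to reject H0.

H = 0.7852, df = 3, p = 0.853007, fail to reject H0.


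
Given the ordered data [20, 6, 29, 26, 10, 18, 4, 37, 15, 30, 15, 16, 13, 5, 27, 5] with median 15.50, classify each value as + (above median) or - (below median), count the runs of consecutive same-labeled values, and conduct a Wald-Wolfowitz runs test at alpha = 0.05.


Step 1: Compute median = 15.50; label A = above, B = below.
Labels in order: ABAABABABABABBAB  (n_A = 8, n_B = 8)
Step 2: Count runs R = 14.
Step 3: Under H0 (random ordering), E[R] = 2*n_A*n_B/(n_A+n_B) + 1 = 2*8*8/16 + 1 = 9.0000.
        Var[R] = 2*n_A*n_B*(2*n_A*n_B - n_A - n_B) / ((n_A+n_B)^2 * (n_A+n_B-1)) = 14336/3840 = 3.7333.
        SD[R] = 1.9322.
Step 4: Continuity-corrected z = (R - 0.5 - E[R]) / SD[R] = (14 - 0.5 - 9.0000) / 1.9322 = 2.3290.
Step 5: Two-sided p-value via normal approximation = 2*(1 - Phi(|z|)) = 0.019861.
Step 6: alpha = 0.05. reject H0.

R = 14, z = 2.3290, p = 0.019861, reject H0.


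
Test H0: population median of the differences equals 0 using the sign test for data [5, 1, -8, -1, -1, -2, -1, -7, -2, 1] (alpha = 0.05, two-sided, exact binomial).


Step 1: Discard zero differences. Original n = 10; n_eff = number of nonzero differences = 10.
Nonzero differences (with sign): +5, +1, -8, -1, -1, -2, -1, -7, -2, +1
Step 2: Count signs: positive = 3, negative = 7.
Step 3: Under H0: P(positive) = 0.5, so the number of positives S ~ Bin(10, 0.5).
Step 4: Two-sided exact p-value = sum of Bin(10,0.5) probabilities at or below the observed probability = 0.343750.
Step 5: alpha = 0.05. fail to reject H0.

n_eff = 10, pos = 3, neg = 7, p = 0.343750, fail to reject H0.


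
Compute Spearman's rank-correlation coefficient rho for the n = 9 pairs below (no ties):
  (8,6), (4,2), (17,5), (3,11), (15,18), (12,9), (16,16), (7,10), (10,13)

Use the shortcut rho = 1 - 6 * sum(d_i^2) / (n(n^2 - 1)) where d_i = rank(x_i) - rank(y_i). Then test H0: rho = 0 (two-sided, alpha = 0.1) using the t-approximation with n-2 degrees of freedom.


Step 1: Rank x and y separately (midranks; no ties here).
rank(x): 8->4, 4->2, 17->9, 3->1, 15->7, 12->6, 16->8, 7->3, 10->5
rank(y): 6->3, 2->1, 5->2, 11->6, 18->9, 9->4, 16->8, 10->5, 13->7
Step 2: d_i = R_x(i) - R_y(i); compute d_i^2.
  (4-3)^2=1, (2-1)^2=1, (9-2)^2=49, (1-6)^2=25, (7-9)^2=4, (6-4)^2=4, (8-8)^2=0, (3-5)^2=4, (5-7)^2=4
sum(d^2) = 92.
Step 3: rho = 1 - 6*92 / (9*(9^2 - 1)) = 1 - 552/720 = 0.233333.
Step 4: Under H0, t = rho * sqrt((n-2)/(1-rho^2)) = 0.6349 ~ t(7).
Step 5: Two-sided p-value from the t-distribution with 7 df = 0.545699.
Step 6: alpha = 0.1. fail to reject H0.

rho = 0.2333, p = 0.545699, fail to reject H0 at alpha = 0.1.


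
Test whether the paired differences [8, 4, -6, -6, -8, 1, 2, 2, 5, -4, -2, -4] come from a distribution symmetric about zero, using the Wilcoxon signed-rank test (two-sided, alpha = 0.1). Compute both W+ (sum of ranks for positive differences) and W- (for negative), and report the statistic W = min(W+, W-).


Step 1: Drop any zero differences (none here) and take |d_i|.
|d| = [8, 4, 6, 6, 8, 1, 2, 2, 5, 4, 2, 4]
Step 2: Midrank |d_i| (ties get averaged ranks).
ranks: |8|->11.5, |4|->6, |6|->9.5, |6|->9.5, |8|->11.5, |1|->1, |2|->3, |2|->3, |5|->8, |4|->6, |2|->3, |4|->6
Step 3: Attach original signs; sum ranks with positive sign and with negative sign.
W+ = 11.5 + 6 + 1 + 3 + 3 + 8 = 32.5
W- = 9.5 + 9.5 + 11.5 + 6 + 3 + 6 = 45.5
(Check: W+ + W- = 78 should equal n(n+1)/2 = 78.)
Step 4: Test statistic W = min(W+, W-) = 32.5.
Step 5: Ties in |d|, so use the tie-corrected normal approximation.
        E[W] = n(n+1)/4 = 12*13/4 = 39.
        Tie groups: |d|=2 (t=3), |d|=4 (t=3), |d|=6 (t=2), |d|=8 (t=2); sum(t^3 - t) = 60.
        Var[W] = n(n+1)(2n+1)/24 - sum(t^3-t)/48 = 3900/24 - 60/48 = 161.25.
        z = (W - E[W]) / sqrt(Var[W]) = (32.5 - 39) / 12.6984 = -0.5119.
        Two-sided p = 2*Phi(z) = 0.608739.
Step 6: alpha = 0.1. fail to reject H0.

W+ = 32.5, W- = 45.5, W = min = 32.5, p = 0.608739, fail to reject H0.


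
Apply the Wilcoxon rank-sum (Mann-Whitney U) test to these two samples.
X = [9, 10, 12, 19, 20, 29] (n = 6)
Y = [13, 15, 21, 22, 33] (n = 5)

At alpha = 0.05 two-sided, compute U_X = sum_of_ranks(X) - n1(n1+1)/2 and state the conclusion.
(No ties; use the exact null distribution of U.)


Step 1: Combine and sort all 11 observations; assign midranks.
sorted (value, group): (9,X), (10,X), (12,X), (13,Y), (15,Y), (19,X), (20,X), (21,Y), (22,Y), (29,X), (33,Y)
ranks: 9->1, 10->2, 12->3, 13->4, 15->5, 19->6, 20->7, 21->8, 22->9, 29->10, 33->11
Step 2: Rank sum for X: R1 = 1 + 2 + 3 + 6 + 7 + 10 = 29.
Step 3: U_X = R1 - n1(n1+1)/2 = 29 - 6*7/2 = 29 - 21 = 8.
       U_Y = n1*n2 - U_X = 30 - 8 = 22.
Step 4: No ties, so the exact null distribution of U (based on enumerating the C(11,6) = 462 equally likely rank assignments) gives the two-sided p-value.
Step 5: p-value = 0.246753; compare to alpha = 0.05. fail to reject H0.

U_X = 8, p = 0.246753, fail to reject H0 at alpha = 0.05.


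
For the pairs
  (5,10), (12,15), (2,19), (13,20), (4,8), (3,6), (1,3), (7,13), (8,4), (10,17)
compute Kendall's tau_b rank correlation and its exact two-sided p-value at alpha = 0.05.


Step 1: Enumerate the 45 unordered pairs (i,j) with i<j and classify each by sign(x_j-x_i) * sign(y_j-y_i).
  (1,2):dx=+7,dy=+5->C; (1,3):dx=-3,dy=+9->D; (1,4):dx=+8,dy=+10->C; (1,5):dx=-1,dy=-2->C
  (1,6):dx=-2,dy=-4->C; (1,7):dx=-4,dy=-7->C; (1,8):dx=+2,dy=+3->C; (1,9):dx=+3,dy=-6->D
  (1,10):dx=+5,dy=+7->C; (2,3):dx=-10,dy=+4->D; (2,4):dx=+1,dy=+5->C; (2,5):dx=-8,dy=-7->C
  (2,6):dx=-9,dy=-9->C; (2,7):dx=-11,dy=-12->C; (2,8):dx=-5,dy=-2->C; (2,9):dx=-4,dy=-11->C
  (2,10):dx=-2,dy=+2->D; (3,4):dx=+11,dy=+1->C; (3,5):dx=+2,dy=-11->D; (3,6):dx=+1,dy=-13->D
  (3,7):dx=-1,dy=-16->C; (3,8):dx=+5,dy=-6->D; (3,9):dx=+6,dy=-15->D; (3,10):dx=+8,dy=-2->D
  (4,5):dx=-9,dy=-12->C; (4,6):dx=-10,dy=-14->C; (4,7):dx=-12,dy=-17->C; (4,8):dx=-6,dy=-7->C
  (4,9):dx=-5,dy=-16->C; (4,10):dx=-3,dy=-3->C; (5,6):dx=-1,dy=-2->C; (5,7):dx=-3,dy=-5->C
  (5,8):dx=+3,dy=+5->C; (5,9):dx=+4,dy=-4->D; (5,10):dx=+6,dy=+9->C; (6,7):dx=-2,dy=-3->C
  (6,8):dx=+4,dy=+7->C; (6,9):dx=+5,dy=-2->D; (6,10):dx=+7,dy=+11->C; (7,8):dx=+6,dy=+10->C
  (7,9):dx=+7,dy=+1->C; (7,10):dx=+9,dy=+14->C; (8,9):dx=+1,dy=-9->D; (8,10):dx=+3,dy=+4->C
  (9,10):dx=+2,dy=+13->C
Step 2: C = 33, D = 12, total pairs = 45.
Step 3: tau = (C - D)/(n(n-1)/2) = (33 - 12)/45 = 0.466667.
Step 4: Exact two-sided p-value (enumerate n! = 3628800 permutations of y under H0): p = 0.072550.
Step 5: alpha = 0.05. fail to reject H0.

tau_b = 0.4667 (C=33, D=12), p = 0.072550, fail to reject H0.


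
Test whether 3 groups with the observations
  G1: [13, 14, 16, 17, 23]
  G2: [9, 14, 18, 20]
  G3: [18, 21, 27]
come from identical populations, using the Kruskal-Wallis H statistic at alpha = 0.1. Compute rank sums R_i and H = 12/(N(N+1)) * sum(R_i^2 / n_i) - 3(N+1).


Step 1: Combine all N = 12 observations and assign midranks.
sorted (value, group, rank): (9,G2,1), (13,G1,2), (14,G1,3.5), (14,G2,3.5), (16,G1,5), (17,G1,6), (18,G2,7.5), (18,G3,7.5), (20,G2,9), (21,G3,10), (23,G1,11), (27,G3,12)
Step 2: Sum ranks within each group.
R_1 = 27.5 (n_1 = 5)
R_2 = 21 (n_2 = 4)
R_3 = 29.5 (n_3 = 3)
Step 3: H = 12/(N(N+1)) * sum(R_i^2/n_i) - 3(N+1)
     = 12/(12*13) * (27.5^2/5 + 21^2/4 + 29.5^2/3) - 3*13
     = 0.076923 * 551.583 - 39
     = 3.429487.
Step 4: Ties present; correction factor C = 1 - 12/(12^3 - 12) = 0.993007. Corrected H = 3.429487 / 0.993007 = 3.453638.
Step 5: Under H0, H ~ chi^2(2); p-value = 0.177849.
Step 6: alpha = 0.1. fail to reject H0.

H = 3.4536, df = 2, p = 0.177849, fail to reject H0.


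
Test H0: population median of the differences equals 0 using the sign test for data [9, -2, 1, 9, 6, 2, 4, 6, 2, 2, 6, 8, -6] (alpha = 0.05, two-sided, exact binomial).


Step 1: Discard zero differences. Original n = 13; n_eff = number of nonzero differences = 13.
Nonzero differences (with sign): +9, -2, +1, +9, +6, +2, +4, +6, +2, +2, +6, +8, -6
Step 2: Count signs: positive = 11, negative = 2.
Step 3: Under H0: P(positive) = 0.5, so the number of positives S ~ Bin(13, 0.5).
Step 4: Two-sided exact p-value = sum of Bin(13,0.5) probabilities at or below the observed probability = 0.022461.
Step 5: alpha = 0.05. reject H0.

n_eff = 13, pos = 11, neg = 2, p = 0.022461, reject H0.


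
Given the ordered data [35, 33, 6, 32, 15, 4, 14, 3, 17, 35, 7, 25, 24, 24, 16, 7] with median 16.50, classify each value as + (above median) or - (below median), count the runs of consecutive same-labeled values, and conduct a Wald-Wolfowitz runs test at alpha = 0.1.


Step 1: Compute median = 16.50; label A = above, B = below.
Labels in order: AABABBBBAABAAABB  (n_A = 8, n_B = 8)
Step 2: Count runs R = 8.
Step 3: Under H0 (random ordering), E[R] = 2*n_A*n_B/(n_A+n_B) + 1 = 2*8*8/16 + 1 = 9.0000.
        Var[R] = 2*n_A*n_B*(2*n_A*n_B - n_A - n_B) / ((n_A+n_B)^2 * (n_A+n_B-1)) = 14336/3840 = 3.7333.
        SD[R] = 1.9322.
Step 4: Continuity-corrected z = (R + 0.5 - E[R]) / SD[R] = (8 + 0.5 - 9.0000) / 1.9322 = -0.2588.
Step 5: Two-sided p-value via normal approximation = 2*(1 - Phi(|z|)) = 0.795809.
Step 6: alpha = 0.1. fail to reject H0.

R = 8, z = -0.2588, p = 0.795809, fail to reject H0.


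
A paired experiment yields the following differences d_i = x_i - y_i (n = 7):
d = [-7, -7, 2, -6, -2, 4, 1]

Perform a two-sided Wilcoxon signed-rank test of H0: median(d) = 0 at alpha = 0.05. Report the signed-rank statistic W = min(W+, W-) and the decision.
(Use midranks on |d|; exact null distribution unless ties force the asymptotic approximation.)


Step 1: Drop any zero differences (none here) and take |d_i|.
|d| = [7, 7, 2, 6, 2, 4, 1]
Step 2: Midrank |d_i| (ties get averaged ranks).
ranks: |7|->6.5, |7|->6.5, |2|->2.5, |6|->5, |2|->2.5, |4|->4, |1|->1
Step 3: Attach original signs; sum ranks with positive sign and with negative sign.
W+ = 2.5 + 4 + 1 = 7.5
W- = 6.5 + 6.5 + 5 + 2.5 = 20.5
(Check: W+ + W- = 28 should equal n(n+1)/2 = 28.)
Step 4: Test statistic W = min(W+, W-) = 7.5.
Step 5: Ties in |d|, so use the tie-corrected normal approximation.
        E[W] = n(n+1)/4 = 7*8/4 = 14.
        Tie groups: |d|=2 (t=2), |d|=7 (t=2); sum(t^3 - t) = 12.
        Var[W] = n(n+1)(2n+1)/24 - sum(t^3-t)/48 = 840/24 - 12/48 = 34.75.
        z = (W - E[W]) / sqrt(Var[W]) = (7.5 - 14) / 5.8949 = -1.1026.
        Two-sided p = 2*Phi(z) = 0.270181.
Step 6: alpha = 0.05. fail to reject H0.

W+ = 7.5, W- = 20.5, W = min = 7.5, p = 0.270181, fail to reject H0.


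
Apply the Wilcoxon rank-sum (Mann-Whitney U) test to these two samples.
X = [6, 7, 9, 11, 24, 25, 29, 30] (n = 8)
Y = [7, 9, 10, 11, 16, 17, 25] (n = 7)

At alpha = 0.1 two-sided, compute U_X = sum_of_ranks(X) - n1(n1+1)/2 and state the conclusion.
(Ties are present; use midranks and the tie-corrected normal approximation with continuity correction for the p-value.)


Step 1: Combine and sort all 15 observations; assign midranks.
sorted (value, group): (6,X), (7,X), (7,Y), (9,X), (9,Y), (10,Y), (11,X), (11,Y), (16,Y), (17,Y), (24,X), (25,X), (25,Y), (29,X), (30,X)
ranks: 6->1, 7->2.5, 7->2.5, 9->4.5, 9->4.5, 10->6, 11->7.5, 11->7.5, 16->9, 17->10, 24->11, 25->12.5, 25->12.5, 29->14, 30->15
Step 2: Rank sum for X: R1 = 1 + 2.5 + 4.5 + 7.5 + 11 + 12.5 + 14 + 15 = 68.
Step 3: U_X = R1 - n1(n1+1)/2 = 68 - 8*9/2 = 68 - 36 = 32.
       U_Y = n1*n2 - U_X = 56 - 32 = 24.
Step 4: Ties are present, so use the tie-corrected normal approximation (with continuity correction) for the p-value.
Step 5: p-value = 0.684375; compare to alpha = 0.1. fail to reject H0.

U_X = 32, p = 0.684375, fail to reject H0 at alpha = 0.1.


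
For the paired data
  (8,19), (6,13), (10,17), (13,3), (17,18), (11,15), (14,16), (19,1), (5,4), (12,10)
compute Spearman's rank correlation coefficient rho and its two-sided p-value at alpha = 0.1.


Step 1: Rank x and y separately (midranks; no ties here).
rank(x): 8->3, 6->2, 10->4, 13->7, 17->9, 11->5, 14->8, 19->10, 5->1, 12->6
rank(y): 19->10, 13->5, 17->8, 3->2, 18->9, 15->6, 16->7, 1->1, 4->3, 10->4
Step 2: d_i = R_x(i) - R_y(i); compute d_i^2.
  (3-10)^2=49, (2-5)^2=9, (4-8)^2=16, (7-2)^2=25, (9-9)^2=0, (5-6)^2=1, (8-7)^2=1, (10-1)^2=81, (1-3)^2=4, (6-4)^2=4
sum(d^2) = 190.
Step 3: rho = 1 - 6*190 / (10*(10^2 - 1)) = 1 - 1140/990 = -0.151515.
Step 4: Under H0, t = rho * sqrt((n-2)/(1-rho^2)) = -0.4336 ~ t(8).
Step 5: Two-sided p-value from the t-distribution with 8 df = 0.676065.
Step 6: alpha = 0.1. fail to reject H0.

rho = -0.1515, p = 0.676065, fail to reject H0 at alpha = 0.1.


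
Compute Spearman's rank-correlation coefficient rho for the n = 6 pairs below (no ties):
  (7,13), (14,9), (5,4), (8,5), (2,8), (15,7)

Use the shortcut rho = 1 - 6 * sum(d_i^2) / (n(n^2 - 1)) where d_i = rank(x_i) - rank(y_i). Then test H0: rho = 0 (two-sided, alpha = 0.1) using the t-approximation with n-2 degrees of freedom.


Step 1: Rank x and y separately (midranks; no ties here).
rank(x): 7->3, 14->5, 5->2, 8->4, 2->1, 15->6
rank(y): 13->6, 9->5, 4->1, 5->2, 8->4, 7->3
Step 2: d_i = R_x(i) - R_y(i); compute d_i^2.
  (3-6)^2=9, (5-5)^2=0, (2-1)^2=1, (4-2)^2=4, (1-4)^2=9, (6-3)^2=9
sum(d^2) = 32.
Step 3: rho = 1 - 6*32 / (6*(6^2 - 1)) = 1 - 192/210 = 0.085714.
Step 4: Under H0, t = rho * sqrt((n-2)/(1-rho^2)) = 0.1721 ~ t(4).
Step 5: Two-sided p-value from the t-distribution with 4 df = 0.871743.
Step 6: alpha = 0.1. fail to reject H0.

rho = 0.0857, p = 0.871743, fail to reject H0 at alpha = 0.1.


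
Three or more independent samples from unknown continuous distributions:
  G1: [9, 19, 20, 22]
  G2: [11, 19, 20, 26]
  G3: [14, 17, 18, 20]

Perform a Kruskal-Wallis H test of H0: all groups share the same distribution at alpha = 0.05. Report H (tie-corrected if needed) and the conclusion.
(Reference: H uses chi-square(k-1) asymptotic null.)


Step 1: Combine all N = 12 observations and assign midranks.
sorted (value, group, rank): (9,G1,1), (11,G2,2), (14,G3,3), (17,G3,4), (18,G3,5), (19,G1,6.5), (19,G2,6.5), (20,G1,9), (20,G2,9), (20,G3,9), (22,G1,11), (26,G2,12)
Step 2: Sum ranks within each group.
R_1 = 27.5 (n_1 = 4)
R_2 = 29.5 (n_2 = 4)
R_3 = 21 (n_3 = 4)
Step 3: H = 12/(N(N+1)) * sum(R_i^2/n_i) - 3(N+1)
     = 12/(12*13) * (27.5^2/4 + 29.5^2/4 + 21^2/4) - 3*13
     = 0.076923 * 516.875 - 39
     = 0.759615.
Step 4: Ties present; correction factor C = 1 - 30/(12^3 - 12) = 0.982517. Corrected H = 0.759615 / 0.982517 = 0.773132.
Step 5: Under H0, H ~ chi^2(2); p-value = 0.679386.
Step 6: alpha = 0.05. fail to reject H0.

H = 0.7731, df = 2, p = 0.679386, fail to reject H0.


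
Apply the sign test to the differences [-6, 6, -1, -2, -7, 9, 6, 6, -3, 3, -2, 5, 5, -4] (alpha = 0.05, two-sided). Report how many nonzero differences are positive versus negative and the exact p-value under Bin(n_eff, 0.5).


Step 1: Discard zero differences. Original n = 14; n_eff = number of nonzero differences = 14.
Nonzero differences (with sign): -6, +6, -1, -2, -7, +9, +6, +6, -3, +3, -2, +5, +5, -4
Step 2: Count signs: positive = 7, negative = 7.
Step 3: Under H0: P(positive) = 0.5, so the number of positives S ~ Bin(14, 0.5).
Step 4: Two-sided exact p-value = sum of Bin(14,0.5) probabilities at or below the observed probability = 1.000000.
Step 5: alpha = 0.05. fail to reject H0.

n_eff = 14, pos = 7, neg = 7, p = 1.000000, fail to reject H0.


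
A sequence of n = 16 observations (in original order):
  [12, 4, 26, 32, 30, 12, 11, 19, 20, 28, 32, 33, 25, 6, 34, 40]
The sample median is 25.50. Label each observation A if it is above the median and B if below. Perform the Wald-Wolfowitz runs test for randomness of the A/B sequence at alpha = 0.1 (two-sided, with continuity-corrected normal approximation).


Step 1: Compute median = 25.50; label A = above, B = below.
Labels in order: BBAAABBBBAAABBAA  (n_A = 8, n_B = 8)
Step 2: Count runs R = 6.
Step 3: Under H0 (random ordering), E[R] = 2*n_A*n_B/(n_A+n_B) + 1 = 2*8*8/16 + 1 = 9.0000.
        Var[R] = 2*n_A*n_B*(2*n_A*n_B - n_A - n_B) / ((n_A+n_B)^2 * (n_A+n_B-1)) = 14336/3840 = 3.7333.
        SD[R] = 1.9322.
Step 4: Continuity-corrected z = (R + 0.5 - E[R]) / SD[R] = (6 + 0.5 - 9.0000) / 1.9322 = -1.2939.
Step 5: Two-sided p-value via normal approximation = 2*(1 - Phi(|z|)) = 0.195709.
Step 6: alpha = 0.1. fail to reject H0.

R = 6, z = -1.2939, p = 0.195709, fail to reject H0.


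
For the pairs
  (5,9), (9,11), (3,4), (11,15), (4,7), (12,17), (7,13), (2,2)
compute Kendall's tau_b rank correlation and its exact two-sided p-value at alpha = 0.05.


Step 1: Enumerate the 28 unordered pairs (i,j) with i<j and classify each by sign(x_j-x_i) * sign(y_j-y_i).
  (1,2):dx=+4,dy=+2->C; (1,3):dx=-2,dy=-5->C; (1,4):dx=+6,dy=+6->C; (1,5):dx=-1,dy=-2->C
  (1,6):dx=+7,dy=+8->C; (1,7):dx=+2,dy=+4->C; (1,8):dx=-3,dy=-7->C; (2,3):dx=-6,dy=-7->C
  (2,4):dx=+2,dy=+4->C; (2,5):dx=-5,dy=-4->C; (2,6):dx=+3,dy=+6->C; (2,7):dx=-2,dy=+2->D
  (2,8):dx=-7,dy=-9->C; (3,4):dx=+8,dy=+11->C; (3,5):dx=+1,dy=+3->C; (3,6):dx=+9,dy=+13->C
  (3,7):dx=+4,dy=+9->C; (3,8):dx=-1,dy=-2->C; (4,5):dx=-7,dy=-8->C; (4,6):dx=+1,dy=+2->C
  (4,7):dx=-4,dy=-2->C; (4,8):dx=-9,dy=-13->C; (5,6):dx=+8,dy=+10->C; (5,7):dx=+3,dy=+6->C
  (5,8):dx=-2,dy=-5->C; (6,7):dx=-5,dy=-4->C; (6,8):dx=-10,dy=-15->C; (7,8):dx=-5,dy=-11->C
Step 2: C = 27, D = 1, total pairs = 28.
Step 3: tau = (C - D)/(n(n-1)/2) = (27 - 1)/28 = 0.928571.
Step 4: Exact two-sided p-value (enumerate n! = 40320 permutations of y under H0): p = 0.000397.
Step 5: alpha = 0.05. reject H0.

tau_b = 0.9286 (C=27, D=1), p = 0.000397, reject H0.


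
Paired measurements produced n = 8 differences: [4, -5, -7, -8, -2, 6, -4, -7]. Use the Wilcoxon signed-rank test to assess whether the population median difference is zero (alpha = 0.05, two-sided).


Step 1: Drop any zero differences (none here) and take |d_i|.
|d| = [4, 5, 7, 8, 2, 6, 4, 7]
Step 2: Midrank |d_i| (ties get averaged ranks).
ranks: |4|->2.5, |5|->4, |7|->6.5, |8|->8, |2|->1, |6|->5, |4|->2.5, |7|->6.5
Step 3: Attach original signs; sum ranks with positive sign and with negative sign.
W+ = 2.5 + 5 = 7.5
W- = 4 + 6.5 + 8 + 1 + 2.5 + 6.5 = 28.5
(Check: W+ + W- = 36 should equal n(n+1)/2 = 36.)
Step 4: Test statistic W = min(W+, W-) = 7.5.
Step 5: Ties in |d|, so use the tie-corrected normal approximation.
        E[W] = n(n+1)/4 = 8*9/4 = 18.
        Tie groups: |d|=4 (t=2), |d|=7 (t=2); sum(t^3 - t) = 12.
        Var[W] = n(n+1)(2n+1)/24 - sum(t^3-t)/48 = 1224/24 - 12/48 = 50.75.
        z = (W - E[W]) / sqrt(Var[W]) = (7.5 - 18) / 7.1239 = -1.4739.
        Two-sided p = 2*Phi(z) = 0.140506.
Step 6: alpha = 0.05. fail to reject H0.

W+ = 7.5, W- = 28.5, W = min = 7.5, p = 0.140506, fail to reject H0.


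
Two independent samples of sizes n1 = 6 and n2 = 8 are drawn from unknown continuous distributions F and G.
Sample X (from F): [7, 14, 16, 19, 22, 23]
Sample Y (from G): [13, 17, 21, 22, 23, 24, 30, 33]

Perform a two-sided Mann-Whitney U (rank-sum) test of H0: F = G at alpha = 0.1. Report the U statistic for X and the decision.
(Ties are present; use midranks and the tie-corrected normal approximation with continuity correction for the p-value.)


Step 1: Combine and sort all 14 observations; assign midranks.
sorted (value, group): (7,X), (13,Y), (14,X), (16,X), (17,Y), (19,X), (21,Y), (22,X), (22,Y), (23,X), (23,Y), (24,Y), (30,Y), (33,Y)
ranks: 7->1, 13->2, 14->3, 16->4, 17->5, 19->6, 21->7, 22->8.5, 22->8.5, 23->10.5, 23->10.5, 24->12, 30->13, 33->14
Step 2: Rank sum for X: R1 = 1 + 3 + 4 + 6 + 8.5 + 10.5 = 33.
Step 3: U_X = R1 - n1(n1+1)/2 = 33 - 6*7/2 = 33 - 21 = 12.
       U_Y = n1*n2 - U_X = 48 - 12 = 36.
Step 4: Ties are present, so use the tie-corrected normal approximation (with continuity correction) for the p-value.
Step 5: p-value = 0.136773; compare to alpha = 0.1. fail to reject H0.

U_X = 12, p = 0.136773, fail to reject H0 at alpha = 0.1.


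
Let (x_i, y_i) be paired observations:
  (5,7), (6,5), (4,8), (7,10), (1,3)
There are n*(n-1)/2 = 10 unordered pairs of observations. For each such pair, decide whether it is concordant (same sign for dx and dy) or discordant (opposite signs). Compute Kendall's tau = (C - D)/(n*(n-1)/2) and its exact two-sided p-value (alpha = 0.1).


Step 1: Enumerate the 10 unordered pairs (i,j) with i<j and classify each by sign(x_j-x_i) * sign(y_j-y_i).
  (1,2):dx=+1,dy=-2->D; (1,3):dx=-1,dy=+1->D; (1,4):dx=+2,dy=+3->C; (1,5):dx=-4,dy=-4->C
  (2,3):dx=-2,dy=+3->D; (2,4):dx=+1,dy=+5->C; (2,5):dx=-5,dy=-2->C; (3,4):dx=+3,dy=+2->C
  (3,5):dx=-3,dy=-5->C; (4,5):dx=-6,dy=-7->C
Step 2: C = 7, D = 3, total pairs = 10.
Step 3: tau = (C - D)/(n(n-1)/2) = (7 - 3)/10 = 0.400000.
Step 4: Exact two-sided p-value (enumerate n! = 120 permutations of y under H0): p = 0.483333.
Step 5: alpha = 0.1. fail to reject H0.

tau_b = 0.4000 (C=7, D=3), p = 0.483333, fail to reject H0.


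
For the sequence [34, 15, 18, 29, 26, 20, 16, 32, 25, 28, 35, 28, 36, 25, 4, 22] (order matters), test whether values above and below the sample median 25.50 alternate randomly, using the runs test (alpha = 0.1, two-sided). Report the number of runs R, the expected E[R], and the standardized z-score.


Step 1: Compute median = 25.50; label A = above, B = below.
Labels in order: ABBAABBABAAAABBB  (n_A = 8, n_B = 8)
Step 2: Count runs R = 8.
Step 3: Under H0 (random ordering), E[R] = 2*n_A*n_B/(n_A+n_B) + 1 = 2*8*8/16 + 1 = 9.0000.
        Var[R] = 2*n_A*n_B*(2*n_A*n_B - n_A - n_B) / ((n_A+n_B)^2 * (n_A+n_B-1)) = 14336/3840 = 3.7333.
        SD[R] = 1.9322.
Step 4: Continuity-corrected z = (R + 0.5 - E[R]) / SD[R] = (8 + 0.5 - 9.0000) / 1.9322 = -0.2588.
Step 5: Two-sided p-value via normal approximation = 2*(1 - Phi(|z|)) = 0.795809.
Step 6: alpha = 0.1. fail to reject H0.

R = 8, z = -0.2588, p = 0.795809, fail to reject H0.


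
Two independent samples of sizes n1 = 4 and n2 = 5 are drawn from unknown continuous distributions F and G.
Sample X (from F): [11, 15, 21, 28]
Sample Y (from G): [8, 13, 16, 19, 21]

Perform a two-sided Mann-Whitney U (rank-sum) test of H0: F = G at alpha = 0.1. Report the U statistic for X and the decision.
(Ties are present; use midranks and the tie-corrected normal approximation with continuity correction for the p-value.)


Step 1: Combine and sort all 9 observations; assign midranks.
sorted (value, group): (8,Y), (11,X), (13,Y), (15,X), (16,Y), (19,Y), (21,X), (21,Y), (28,X)
ranks: 8->1, 11->2, 13->3, 15->4, 16->5, 19->6, 21->7.5, 21->7.5, 28->9
Step 2: Rank sum for X: R1 = 2 + 4 + 7.5 + 9 = 22.5.
Step 3: U_X = R1 - n1(n1+1)/2 = 22.5 - 4*5/2 = 22.5 - 10 = 12.5.
       U_Y = n1*n2 - U_X = 20 - 12.5 = 7.5.
Step 4: Ties are present, so use the tie-corrected normal approximation (with continuity correction) for the p-value.
Step 5: p-value = 0.622753; compare to alpha = 0.1. fail to reject H0.

U_X = 12.5, p = 0.622753, fail to reject H0 at alpha = 0.1.


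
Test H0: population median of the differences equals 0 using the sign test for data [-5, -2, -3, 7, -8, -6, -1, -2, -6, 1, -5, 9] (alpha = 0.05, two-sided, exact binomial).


Step 1: Discard zero differences. Original n = 12; n_eff = number of nonzero differences = 12.
Nonzero differences (with sign): -5, -2, -3, +7, -8, -6, -1, -2, -6, +1, -5, +9
Step 2: Count signs: positive = 3, negative = 9.
Step 3: Under H0: P(positive) = 0.5, so the number of positives S ~ Bin(12, 0.5).
Step 4: Two-sided exact p-value = sum of Bin(12,0.5) probabilities at or below the observed probability = 0.145996.
Step 5: alpha = 0.05. fail to reject H0.

n_eff = 12, pos = 3, neg = 9, p = 0.145996, fail to reject H0.


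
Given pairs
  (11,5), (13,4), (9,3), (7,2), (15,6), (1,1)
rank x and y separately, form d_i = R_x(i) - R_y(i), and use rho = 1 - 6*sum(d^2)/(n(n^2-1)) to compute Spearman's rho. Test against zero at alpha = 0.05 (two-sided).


Step 1: Rank x and y separately (midranks; no ties here).
rank(x): 11->4, 13->5, 9->3, 7->2, 15->6, 1->1
rank(y): 5->5, 4->4, 3->3, 2->2, 6->6, 1->1
Step 2: d_i = R_x(i) - R_y(i); compute d_i^2.
  (4-5)^2=1, (5-4)^2=1, (3-3)^2=0, (2-2)^2=0, (6-6)^2=0, (1-1)^2=0
sum(d^2) = 2.
Step 3: rho = 1 - 6*2 / (6*(6^2 - 1)) = 1 - 12/210 = 0.942857.
Step 4: Under H0, t = rho * sqrt((n-2)/(1-rho^2)) = 5.6595 ~ t(4).
Step 5: Two-sided p-value from the t-distribution with 4 df = 0.004805.
Step 6: alpha = 0.05. reject H0.

rho = 0.9429, p = 0.004805, reject H0 at alpha = 0.05.


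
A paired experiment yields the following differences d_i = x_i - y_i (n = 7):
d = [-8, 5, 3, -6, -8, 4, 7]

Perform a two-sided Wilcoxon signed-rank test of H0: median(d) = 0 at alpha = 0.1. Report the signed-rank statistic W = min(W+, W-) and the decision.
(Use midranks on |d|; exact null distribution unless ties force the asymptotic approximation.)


Step 1: Drop any zero differences (none here) and take |d_i|.
|d| = [8, 5, 3, 6, 8, 4, 7]
Step 2: Midrank |d_i| (ties get averaged ranks).
ranks: |8|->6.5, |5|->3, |3|->1, |6|->4, |8|->6.5, |4|->2, |7|->5
Step 3: Attach original signs; sum ranks with positive sign and with negative sign.
W+ = 3 + 1 + 2 + 5 = 11
W- = 6.5 + 4 + 6.5 = 17
(Check: W+ + W- = 28 should equal n(n+1)/2 = 28.)
Step 4: Test statistic W = min(W+, W-) = 11.
Step 5: Ties in |d|, so use the tie-corrected normal approximation.
        E[W] = n(n+1)/4 = 7*8/4 = 14.
        Tie groups: |d|=8 (t=2); sum(t^3 - t) = 6.
        Var[W] = n(n+1)(2n+1)/24 - sum(t^3-t)/48 = 840/24 - 6/48 = 34.875.
        z = (W - E[W]) / sqrt(Var[W]) = (11 - 14) / 5.9055 = -0.5080.
        Two-sided p = 2*Phi(z) = 0.611453.
Step 6: alpha = 0.1. fail to reject H0.

W+ = 11, W- = 17, W = min = 11, p = 0.611453, fail to reject H0.
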